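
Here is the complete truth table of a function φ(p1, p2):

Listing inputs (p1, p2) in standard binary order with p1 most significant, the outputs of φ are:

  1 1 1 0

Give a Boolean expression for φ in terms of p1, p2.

The output is 0 only when every input is 1 — NAND of all inputs.

φ(p1, p2) = not (p1 and p2)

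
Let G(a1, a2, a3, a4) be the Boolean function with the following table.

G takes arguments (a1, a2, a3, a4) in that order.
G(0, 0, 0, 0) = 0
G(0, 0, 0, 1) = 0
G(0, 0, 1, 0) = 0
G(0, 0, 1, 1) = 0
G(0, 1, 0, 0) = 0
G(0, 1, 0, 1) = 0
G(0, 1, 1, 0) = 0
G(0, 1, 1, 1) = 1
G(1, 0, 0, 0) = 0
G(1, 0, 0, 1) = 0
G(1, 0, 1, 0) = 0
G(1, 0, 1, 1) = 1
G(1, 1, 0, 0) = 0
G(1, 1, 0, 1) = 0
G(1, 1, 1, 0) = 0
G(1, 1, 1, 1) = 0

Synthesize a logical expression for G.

G(a1, a2, a3, a4) = (((NOT a1 AND a2) AND a3) AND a4) OR (((a1 AND NOT a2) AND a3) AND a4)

Collect the rows where G=1 — (0,1,1,1), (1,0,1,1) — and write one minterm per row: ¬a1·a2·a3·a4, a1·¬a2·a3·a4. Their union (logical OR) reproduces the table exactly.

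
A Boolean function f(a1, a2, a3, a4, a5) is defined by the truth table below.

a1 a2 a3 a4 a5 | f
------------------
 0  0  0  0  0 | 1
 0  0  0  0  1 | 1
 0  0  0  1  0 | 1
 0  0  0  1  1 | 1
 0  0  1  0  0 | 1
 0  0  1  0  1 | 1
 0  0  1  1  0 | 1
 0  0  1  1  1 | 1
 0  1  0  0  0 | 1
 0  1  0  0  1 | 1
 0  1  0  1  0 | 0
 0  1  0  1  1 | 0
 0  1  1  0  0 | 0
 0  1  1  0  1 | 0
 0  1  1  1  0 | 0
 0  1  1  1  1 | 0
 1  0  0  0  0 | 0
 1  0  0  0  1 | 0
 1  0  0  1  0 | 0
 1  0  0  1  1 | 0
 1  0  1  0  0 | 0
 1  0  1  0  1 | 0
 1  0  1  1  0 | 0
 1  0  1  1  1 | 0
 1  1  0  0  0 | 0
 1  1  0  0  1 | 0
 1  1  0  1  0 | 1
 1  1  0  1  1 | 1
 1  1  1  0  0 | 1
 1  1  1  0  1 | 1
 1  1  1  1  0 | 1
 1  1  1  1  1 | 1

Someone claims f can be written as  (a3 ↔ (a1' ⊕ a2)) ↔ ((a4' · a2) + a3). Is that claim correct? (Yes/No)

Evaluate (a3 ↔ (a1' ⊕ a2)) ↔ ((a4' · a2) + a3) on each row and compare to f:
  a1=0, a2=0, a3=0, a4=0, a5=0: formula gives 1, f = 1 ✓
  a1=0, a2=0, a3=0, a4=0, a5=1: formula gives 1, f = 1 ✓
  a1=0, a2=0, a3=0, a4=1, a5=0: formula gives 1, f = 1 ✓
  a1=0, a2=0, a3=0, a4=1, a5=1: formula gives 1, f = 1 ✓
  …and likewise for the remaining 28 rows.
All 32 rows match — the expression computes f exactly.

Yes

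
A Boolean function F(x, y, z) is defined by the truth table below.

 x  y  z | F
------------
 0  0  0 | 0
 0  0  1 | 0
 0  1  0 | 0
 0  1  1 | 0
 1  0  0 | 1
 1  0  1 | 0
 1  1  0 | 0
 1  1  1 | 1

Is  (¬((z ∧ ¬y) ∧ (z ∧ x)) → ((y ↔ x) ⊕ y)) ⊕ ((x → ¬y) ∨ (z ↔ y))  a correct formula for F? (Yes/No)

Check the formula against F row by row:
  x=0, y=0, z=0: formula gives 0, F = 0 ✓
  x=0, y=0, z=1: formula gives 0, F = 0 ✓
  x=0, y=1, z=0: formula gives 0, F = 0 ✓
  x=0, y=1, z=1: formula gives 0, F = 0 ✓
  x=1, y=0, z=0: formula gives 1, F = 1 ✓
  … (the remaining 3 rows also agree.)
No disagreement on any input; they are logically equivalent.

Yes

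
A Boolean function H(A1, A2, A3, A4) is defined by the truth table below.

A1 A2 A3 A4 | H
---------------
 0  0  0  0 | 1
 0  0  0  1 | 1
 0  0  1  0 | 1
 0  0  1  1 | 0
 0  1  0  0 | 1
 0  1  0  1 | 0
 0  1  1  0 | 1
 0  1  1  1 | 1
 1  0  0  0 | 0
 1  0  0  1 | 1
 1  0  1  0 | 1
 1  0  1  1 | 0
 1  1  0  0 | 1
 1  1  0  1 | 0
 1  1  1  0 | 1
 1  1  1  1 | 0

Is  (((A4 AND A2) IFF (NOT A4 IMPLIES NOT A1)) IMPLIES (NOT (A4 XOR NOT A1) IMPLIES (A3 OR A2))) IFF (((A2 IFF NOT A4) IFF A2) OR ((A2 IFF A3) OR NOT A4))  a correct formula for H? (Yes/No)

Check the formula against H row by row:
  A1=0, A2=0, A3=0, A4=0: formula gives 1, H = 1 ✓
  A1=0, A2=0, A3=0, A4=1: formula gives 1, H = 1 ✓
  A1=0, A2=0, A3=1, A4=0: formula gives 1, H = 1 ✓
  A1=0, A2=0, A3=1, A4=1: formula gives 0, H = 0 ✓
  …
  A1=1, A2=1, A3=1, A4=1: formula gives 1, but H = 0 ✗
Row (1,1,1,1) is a counterexample, so the formula is not equivalent to H.

No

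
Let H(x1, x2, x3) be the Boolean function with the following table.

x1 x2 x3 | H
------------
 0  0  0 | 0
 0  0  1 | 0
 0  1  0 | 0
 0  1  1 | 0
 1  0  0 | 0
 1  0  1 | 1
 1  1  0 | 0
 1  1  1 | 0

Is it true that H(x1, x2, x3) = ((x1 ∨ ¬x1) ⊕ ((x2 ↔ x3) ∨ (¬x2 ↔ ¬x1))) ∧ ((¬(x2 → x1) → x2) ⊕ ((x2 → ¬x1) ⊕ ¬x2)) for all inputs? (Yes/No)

Check the formula against H row by row:
  x1=0, x2=0, x3=0: formula gives 0, H = 0 ✓
  x1=0, x2=0, x3=1: formula gives 0, H = 0 ✓
  x1=0, x2=1, x3=0: formula gives 0, H = 0 ✓
  x1=0, x2=1, x3=1: formula gives 0, H = 0 ✓
  x1=1, x2=0, x3=0: formula gives 0, H = 0 ✓
  … (the remaining 3 rows also agree.)
All 8 rows match — the expression computes H exactly.

Yes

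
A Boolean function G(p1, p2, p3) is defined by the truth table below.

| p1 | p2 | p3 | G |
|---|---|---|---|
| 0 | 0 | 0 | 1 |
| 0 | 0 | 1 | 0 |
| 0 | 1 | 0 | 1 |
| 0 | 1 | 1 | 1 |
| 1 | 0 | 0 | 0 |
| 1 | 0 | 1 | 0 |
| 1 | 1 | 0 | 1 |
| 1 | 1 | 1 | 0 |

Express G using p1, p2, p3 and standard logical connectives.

G(p1, p2, p3) = ((((~p1 & ~p2) & ~p3) | ((~p1 & p2) & ~p3)) | ((~p1 & p2) & p3)) | ((p1 & p2) & ~p3)

The 1-rows are (0,0,0), (0,1,0), (0,1,1), (1,1,0). Each contributes one minterm — ¬p1·¬p2·¬p3; ¬p1·p2·¬p3; ¬p1·p2·p3; p1·p2·¬p3 — and their disjunction is a sum-of-products form of G.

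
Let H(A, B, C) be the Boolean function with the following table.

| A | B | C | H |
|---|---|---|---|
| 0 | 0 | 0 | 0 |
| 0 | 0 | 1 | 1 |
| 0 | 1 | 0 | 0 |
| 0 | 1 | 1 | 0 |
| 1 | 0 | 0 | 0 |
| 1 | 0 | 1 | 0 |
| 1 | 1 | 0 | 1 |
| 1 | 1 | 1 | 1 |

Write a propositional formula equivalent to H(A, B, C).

H(A, B, C) = (((A' · B') · C) + ((A · B) · C')) + ((A · B) · C)

The 1-rows are (0,0,1), (1,1,0), (1,1,1). Each contributes one minterm — ¬A·¬B·C; A·B·¬C; A·B·C — and their disjunction is a sum-of-products form of H.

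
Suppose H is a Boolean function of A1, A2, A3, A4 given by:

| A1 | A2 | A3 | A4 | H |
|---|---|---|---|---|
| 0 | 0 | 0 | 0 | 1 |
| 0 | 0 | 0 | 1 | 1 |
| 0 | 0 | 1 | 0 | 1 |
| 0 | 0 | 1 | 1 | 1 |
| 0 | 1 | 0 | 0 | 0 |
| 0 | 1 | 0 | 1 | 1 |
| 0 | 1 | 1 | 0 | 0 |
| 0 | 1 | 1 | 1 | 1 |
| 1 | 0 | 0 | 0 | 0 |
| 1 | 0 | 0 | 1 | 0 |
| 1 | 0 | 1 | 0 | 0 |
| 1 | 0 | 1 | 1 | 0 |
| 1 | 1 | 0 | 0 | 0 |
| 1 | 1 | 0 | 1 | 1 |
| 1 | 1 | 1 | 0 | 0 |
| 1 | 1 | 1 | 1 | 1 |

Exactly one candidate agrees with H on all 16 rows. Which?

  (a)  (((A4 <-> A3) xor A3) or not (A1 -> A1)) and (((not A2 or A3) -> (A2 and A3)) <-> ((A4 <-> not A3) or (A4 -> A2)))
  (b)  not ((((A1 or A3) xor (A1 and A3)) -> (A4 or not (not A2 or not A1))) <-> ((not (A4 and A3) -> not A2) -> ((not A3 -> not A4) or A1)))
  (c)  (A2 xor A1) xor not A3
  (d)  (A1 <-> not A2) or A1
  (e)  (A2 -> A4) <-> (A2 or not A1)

(a): at (0,0,0,0) it gives 0, but H = 1 — eliminated.
(b): at (0,0,0,0) it gives 0, but H = 1 — eliminated.
(c): at (0,0,1,0) it gives 0, but H = 1 — eliminated.
(d): at (0,0,0,0) it gives 0, but H = 1 — eliminated.
(e) is the remaining candidate, and it agrees with H on all 16 inputs.

e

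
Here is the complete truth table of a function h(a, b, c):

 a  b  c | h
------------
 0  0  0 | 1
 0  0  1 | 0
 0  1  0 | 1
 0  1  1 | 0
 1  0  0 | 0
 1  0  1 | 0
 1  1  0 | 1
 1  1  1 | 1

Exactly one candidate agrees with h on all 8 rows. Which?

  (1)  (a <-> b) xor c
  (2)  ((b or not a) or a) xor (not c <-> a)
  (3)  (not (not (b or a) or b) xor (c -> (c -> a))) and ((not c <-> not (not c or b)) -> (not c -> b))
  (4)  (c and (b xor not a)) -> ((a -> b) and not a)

3

(1): at (0,1,0) it gives 0, but h = 1 — eliminated.
(2): at (1,0,1) it gives 1, but h = 0 — eliminated.
(4): at (0,0,1) it gives 1, but h = 0 — eliminated.
Only (3) survives; checking it on all 8 rows confirms it matches h.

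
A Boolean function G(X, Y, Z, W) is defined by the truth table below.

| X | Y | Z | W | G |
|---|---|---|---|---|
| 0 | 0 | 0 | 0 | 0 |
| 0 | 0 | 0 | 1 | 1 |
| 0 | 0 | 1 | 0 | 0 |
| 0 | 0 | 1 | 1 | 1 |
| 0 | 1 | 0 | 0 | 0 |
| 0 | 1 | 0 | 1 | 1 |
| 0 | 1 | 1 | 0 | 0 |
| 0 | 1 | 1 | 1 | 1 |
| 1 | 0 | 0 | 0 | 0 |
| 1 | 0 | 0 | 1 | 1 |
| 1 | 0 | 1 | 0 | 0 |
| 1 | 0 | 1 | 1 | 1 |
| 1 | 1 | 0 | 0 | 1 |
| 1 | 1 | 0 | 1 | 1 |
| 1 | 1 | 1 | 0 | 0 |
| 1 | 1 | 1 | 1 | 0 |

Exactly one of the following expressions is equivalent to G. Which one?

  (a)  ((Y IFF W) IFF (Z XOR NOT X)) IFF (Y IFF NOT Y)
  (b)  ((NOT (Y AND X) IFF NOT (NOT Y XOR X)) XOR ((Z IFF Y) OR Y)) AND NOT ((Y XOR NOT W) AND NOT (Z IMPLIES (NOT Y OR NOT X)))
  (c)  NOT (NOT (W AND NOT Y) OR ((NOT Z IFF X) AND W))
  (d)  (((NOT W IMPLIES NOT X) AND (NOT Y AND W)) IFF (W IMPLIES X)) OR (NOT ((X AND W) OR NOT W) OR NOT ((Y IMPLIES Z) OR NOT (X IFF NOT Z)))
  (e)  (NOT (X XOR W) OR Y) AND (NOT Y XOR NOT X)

(a): at (0,0,1,0) it gives 1, but G = 0 — eliminated.
(b): at (0,0,0,0) it gives 1, but G = 0 — eliminated.
(c): at (0,0,1,1) it gives 0, but G = 1 — eliminated.
(e): at (0,0,0,1) it gives 0, but G = 1 — eliminated.
That leaves (d). Evaluating it on every row reproduces the table of G exactly.

d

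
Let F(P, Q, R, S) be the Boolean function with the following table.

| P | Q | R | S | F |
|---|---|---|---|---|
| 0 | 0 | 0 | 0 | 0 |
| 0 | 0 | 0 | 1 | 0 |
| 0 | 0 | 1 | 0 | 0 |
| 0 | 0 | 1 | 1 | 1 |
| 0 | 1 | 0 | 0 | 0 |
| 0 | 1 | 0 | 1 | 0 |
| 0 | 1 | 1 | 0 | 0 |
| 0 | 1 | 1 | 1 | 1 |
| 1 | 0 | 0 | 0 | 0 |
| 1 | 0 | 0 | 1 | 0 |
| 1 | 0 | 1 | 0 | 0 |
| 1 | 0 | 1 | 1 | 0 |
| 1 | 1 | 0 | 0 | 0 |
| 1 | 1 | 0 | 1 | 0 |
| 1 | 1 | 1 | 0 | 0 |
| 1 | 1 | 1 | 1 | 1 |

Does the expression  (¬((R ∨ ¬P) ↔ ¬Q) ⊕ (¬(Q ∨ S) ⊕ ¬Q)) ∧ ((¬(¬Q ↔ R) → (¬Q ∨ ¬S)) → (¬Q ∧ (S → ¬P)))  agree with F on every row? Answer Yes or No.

No

Check the formula against F row by row:
  P=0, Q=0, R=0, S=0: formula gives 0, F = 0 ✓
  P=0, Q=0, R=0, S=1: formula gives 1, but F = 0 ✗
Since they disagree at (0,0,0,1), the expression is not a correct formula for F.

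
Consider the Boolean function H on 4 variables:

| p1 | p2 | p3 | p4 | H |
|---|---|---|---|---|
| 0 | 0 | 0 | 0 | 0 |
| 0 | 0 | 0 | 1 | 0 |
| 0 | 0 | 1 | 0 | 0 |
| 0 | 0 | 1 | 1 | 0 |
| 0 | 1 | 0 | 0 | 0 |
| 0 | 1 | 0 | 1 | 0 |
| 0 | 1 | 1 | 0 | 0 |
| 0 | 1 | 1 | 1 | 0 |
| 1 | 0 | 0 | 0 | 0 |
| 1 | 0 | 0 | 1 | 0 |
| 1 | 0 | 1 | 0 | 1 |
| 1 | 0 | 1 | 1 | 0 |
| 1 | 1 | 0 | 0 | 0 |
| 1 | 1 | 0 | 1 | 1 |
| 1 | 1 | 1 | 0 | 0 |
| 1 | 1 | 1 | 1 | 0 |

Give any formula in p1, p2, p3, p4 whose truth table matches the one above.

The 1-rows are (1,0,1,0), (1,1,0,1). Each contributes one minterm — p1·¬p2·p3·¬p4; p1·p2·¬p3·p4 — and their disjunction is a sum-of-products form of H.

H(p1, p2, p3, p4) = (((p1 · p2') · p3) · p4') + (((p1 · p2) · p3') · p4)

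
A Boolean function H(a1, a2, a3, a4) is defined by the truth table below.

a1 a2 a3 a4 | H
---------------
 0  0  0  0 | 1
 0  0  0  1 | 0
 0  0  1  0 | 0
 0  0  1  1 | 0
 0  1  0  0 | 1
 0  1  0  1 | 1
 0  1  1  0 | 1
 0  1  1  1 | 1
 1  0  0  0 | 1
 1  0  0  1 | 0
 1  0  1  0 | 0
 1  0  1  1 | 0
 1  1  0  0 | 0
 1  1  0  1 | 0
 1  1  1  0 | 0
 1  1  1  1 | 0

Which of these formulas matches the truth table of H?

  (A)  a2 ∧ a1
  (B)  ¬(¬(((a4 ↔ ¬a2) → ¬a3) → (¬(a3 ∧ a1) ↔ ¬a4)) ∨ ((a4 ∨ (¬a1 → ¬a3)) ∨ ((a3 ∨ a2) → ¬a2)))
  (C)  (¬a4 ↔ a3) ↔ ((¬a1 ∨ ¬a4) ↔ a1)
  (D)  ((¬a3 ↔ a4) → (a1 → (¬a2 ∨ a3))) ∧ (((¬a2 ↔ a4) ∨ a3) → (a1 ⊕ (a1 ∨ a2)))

D

(A) disagrees with H on (0,0,0,0) (formula → 0, table → 1); rule it out.
(B) disagrees with H on (0,0,0,0) (formula → 0, table → 1); rule it out.
(C) disagrees with H on (0,0,1,1) (formula → 1, table → 0); rule it out.
(D) is the remaining candidate, and it agrees with H on all 16 inputs.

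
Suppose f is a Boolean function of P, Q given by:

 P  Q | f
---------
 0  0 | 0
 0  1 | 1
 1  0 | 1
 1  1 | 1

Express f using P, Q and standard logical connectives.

The output is 1 whenever at least one input is 1 — the OR of all inputs.

f(P, Q) = P OR Q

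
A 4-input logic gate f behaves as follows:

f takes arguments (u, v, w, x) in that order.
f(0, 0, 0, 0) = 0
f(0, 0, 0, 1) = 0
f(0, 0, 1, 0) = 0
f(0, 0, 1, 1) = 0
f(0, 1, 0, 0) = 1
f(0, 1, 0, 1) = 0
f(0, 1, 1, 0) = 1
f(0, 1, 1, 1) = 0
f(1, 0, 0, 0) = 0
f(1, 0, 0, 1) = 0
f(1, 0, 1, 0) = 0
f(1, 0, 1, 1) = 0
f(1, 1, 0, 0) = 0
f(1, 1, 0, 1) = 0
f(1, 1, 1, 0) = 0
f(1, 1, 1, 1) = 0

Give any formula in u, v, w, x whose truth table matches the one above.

Collect the rows where f=1 — (0,1,0,0), (0,1,1,0) — and write one minterm per row: ¬u·v·¬w·¬x, ¬u·v·w·¬x. Their union (logical OR) reproduces the table exactly.

f(u, v, w, x) = (((~u & v) & ~w) & ~x) | (((~u & v) & w) & ~x)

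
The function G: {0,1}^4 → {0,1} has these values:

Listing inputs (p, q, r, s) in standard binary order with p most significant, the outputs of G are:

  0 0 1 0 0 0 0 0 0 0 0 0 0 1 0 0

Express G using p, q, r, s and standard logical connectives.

G=1 on 2 inputs: (0,0,1,0), (1,1,0,1). Reading each as a conjunction of literals (¬p·¬q·r·¬s, p·q·¬r·s) and taking the OR gives the canonical DNF.

G(p, q, r, s) = (((not p and not q) and r) and not s) or (((p and q) and not r) and s)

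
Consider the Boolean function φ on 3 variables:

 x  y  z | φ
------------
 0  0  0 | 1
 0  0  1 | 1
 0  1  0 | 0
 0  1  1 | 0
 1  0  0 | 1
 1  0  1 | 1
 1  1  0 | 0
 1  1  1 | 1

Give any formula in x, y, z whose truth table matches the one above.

φ(x, y, z) = ~((((~x & y) & ~z) | ((~x & y) & z)) | ((x & y) & ~z))

The 0-rows are (0,1,0), (0,1,1), (1,1,0). Take each as a conjunction (¬x·y·¬z, ¬x·y·z, x·y·¬z), form their disjunction, and complement — that gives a formula that is 1 everywhere φ is.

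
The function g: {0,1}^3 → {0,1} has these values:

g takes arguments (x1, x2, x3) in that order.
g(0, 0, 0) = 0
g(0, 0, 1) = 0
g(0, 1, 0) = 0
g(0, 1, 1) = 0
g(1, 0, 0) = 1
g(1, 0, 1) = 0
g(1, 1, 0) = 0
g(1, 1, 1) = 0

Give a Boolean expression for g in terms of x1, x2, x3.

g is 1 on exactly one input, (1,0,0), whose minterm is x1·¬x2·¬x3. So g is just that conjunction.

g(x1, x2, x3) = (x1 ∧ ¬x2) ∧ ¬x3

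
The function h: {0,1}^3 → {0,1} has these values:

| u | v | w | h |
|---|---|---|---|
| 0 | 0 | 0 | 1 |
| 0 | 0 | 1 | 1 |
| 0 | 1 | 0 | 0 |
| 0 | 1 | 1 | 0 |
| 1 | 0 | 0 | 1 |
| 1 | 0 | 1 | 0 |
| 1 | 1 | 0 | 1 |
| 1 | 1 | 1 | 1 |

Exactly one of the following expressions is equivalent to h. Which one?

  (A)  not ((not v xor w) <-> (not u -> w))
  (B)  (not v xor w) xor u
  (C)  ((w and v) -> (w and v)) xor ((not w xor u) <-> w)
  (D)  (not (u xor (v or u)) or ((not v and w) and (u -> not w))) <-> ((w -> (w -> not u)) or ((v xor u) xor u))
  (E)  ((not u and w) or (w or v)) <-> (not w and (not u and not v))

D

(A) disagrees with h on (1,0,0) (formula → 0, table → 1); rule it out.
(B) disagrees with h on (0,0,1) (formula → 0, table → 1); rule it out.
(C) disagrees with h on (0,1,0) (formula → 1, table → 0); rule it out.
(E) disagrees with h on (0,0,0) (formula → 0, table → 1); rule it out.
(D) is the remaining candidate, and it agrees with h on all 8 inputs.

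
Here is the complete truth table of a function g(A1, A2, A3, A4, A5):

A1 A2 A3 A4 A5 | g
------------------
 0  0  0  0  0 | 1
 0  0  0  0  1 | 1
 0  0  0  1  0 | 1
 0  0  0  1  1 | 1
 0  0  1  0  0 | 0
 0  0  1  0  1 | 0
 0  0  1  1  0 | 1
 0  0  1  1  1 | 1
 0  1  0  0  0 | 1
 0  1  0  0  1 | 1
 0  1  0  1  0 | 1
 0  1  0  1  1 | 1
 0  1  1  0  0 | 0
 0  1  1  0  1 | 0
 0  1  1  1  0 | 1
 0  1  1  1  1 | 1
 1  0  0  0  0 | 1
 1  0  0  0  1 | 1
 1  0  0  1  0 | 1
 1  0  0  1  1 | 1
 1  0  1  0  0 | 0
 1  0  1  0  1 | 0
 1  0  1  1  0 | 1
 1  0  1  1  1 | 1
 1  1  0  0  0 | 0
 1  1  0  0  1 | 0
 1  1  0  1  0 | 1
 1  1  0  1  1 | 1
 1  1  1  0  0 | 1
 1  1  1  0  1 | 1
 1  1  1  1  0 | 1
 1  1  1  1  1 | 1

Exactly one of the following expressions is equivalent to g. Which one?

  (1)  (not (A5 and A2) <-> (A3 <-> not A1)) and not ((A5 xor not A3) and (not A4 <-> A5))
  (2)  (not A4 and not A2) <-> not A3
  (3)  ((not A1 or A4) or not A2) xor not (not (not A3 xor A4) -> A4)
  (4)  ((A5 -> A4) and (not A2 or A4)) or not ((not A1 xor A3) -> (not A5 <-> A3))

(1) disagrees with g on (0,0,0,0,0) (formula → 0, table → 1); rule it out.
(2) disagrees with g on (0,0,0,1,0) (formula → 0, table → 1); rule it out.
(4) disagrees with g on (0,0,0,0,1) (formula → 0, table → 1); rule it out.
Only (3) survives; checking it on all 32 rows confirms it matches g.

3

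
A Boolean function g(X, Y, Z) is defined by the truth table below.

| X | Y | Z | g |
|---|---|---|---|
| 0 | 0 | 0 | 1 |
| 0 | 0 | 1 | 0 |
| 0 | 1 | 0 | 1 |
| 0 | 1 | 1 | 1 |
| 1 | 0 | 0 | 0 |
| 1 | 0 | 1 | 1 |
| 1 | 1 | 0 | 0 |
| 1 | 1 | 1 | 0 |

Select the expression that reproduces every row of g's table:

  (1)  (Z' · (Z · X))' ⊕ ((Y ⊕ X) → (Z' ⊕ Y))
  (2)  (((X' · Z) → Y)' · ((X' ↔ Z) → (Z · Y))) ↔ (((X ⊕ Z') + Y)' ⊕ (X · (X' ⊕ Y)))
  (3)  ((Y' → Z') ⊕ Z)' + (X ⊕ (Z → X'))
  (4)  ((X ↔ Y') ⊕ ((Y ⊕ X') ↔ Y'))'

(1) disagrees with g on (0,0,0) (formula → 0, table → 1); rule it out.
(3) disagrees with g on (0,0,1) (formula → 1, table → 0); rule it out.
(4) disagrees with g on (0,0,0) (formula → 0, table → 1); rule it out.
That leaves (2). Evaluating it on every row reproduces the table of g exactly.

2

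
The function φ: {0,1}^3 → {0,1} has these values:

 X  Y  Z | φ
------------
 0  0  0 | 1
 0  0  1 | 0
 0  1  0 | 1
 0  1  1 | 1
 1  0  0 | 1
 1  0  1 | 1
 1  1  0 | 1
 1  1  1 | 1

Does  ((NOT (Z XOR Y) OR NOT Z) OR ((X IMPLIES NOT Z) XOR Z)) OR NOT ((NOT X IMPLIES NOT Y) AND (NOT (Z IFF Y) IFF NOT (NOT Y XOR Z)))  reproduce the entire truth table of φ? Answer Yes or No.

Test each input against both φ and the formula:
  X=0, Y=0, Z=0: formula gives 1, φ = 1 ✓
  X=0, Y=0, Z=1: formula gives 0, φ = 0 ✓
  X=0, Y=1, Z=0: formula gives 1, φ = 1 ✓
  X=0, Y=1, Z=1: formula gives 1, φ = 1 ✓
  X=1, Y=0, Z=0: formula gives 1, φ = 1 ✓
  … (the remaining 3 rows also agree.)
All 8 rows match — the expression computes φ exactly.

Yes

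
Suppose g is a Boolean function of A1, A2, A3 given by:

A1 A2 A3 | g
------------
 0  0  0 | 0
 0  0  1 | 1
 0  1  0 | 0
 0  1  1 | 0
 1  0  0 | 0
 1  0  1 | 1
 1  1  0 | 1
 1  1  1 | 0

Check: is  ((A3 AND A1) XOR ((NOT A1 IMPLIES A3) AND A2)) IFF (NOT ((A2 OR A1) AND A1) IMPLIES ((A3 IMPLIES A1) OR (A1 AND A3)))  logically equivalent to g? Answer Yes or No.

Yes

Check the formula against g row by row:
  A1=0, A2=0, A3=0: formula gives 0, g = 0 ✓
  A1=0, A2=0, A3=1: formula gives 1, g = 1 ✓
  A1=0, A2=1, A3=0: formula gives 0, g = 0 ✓
  A1=0, A2=1, A3=1: formula gives 0, g = 0 ✓
  A1=1, A2=0, A3=0: formula gives 0, g = 0 ✓
  …and likewise for the remaining 3 rows.
All 8 rows match — the expression computes g exactly.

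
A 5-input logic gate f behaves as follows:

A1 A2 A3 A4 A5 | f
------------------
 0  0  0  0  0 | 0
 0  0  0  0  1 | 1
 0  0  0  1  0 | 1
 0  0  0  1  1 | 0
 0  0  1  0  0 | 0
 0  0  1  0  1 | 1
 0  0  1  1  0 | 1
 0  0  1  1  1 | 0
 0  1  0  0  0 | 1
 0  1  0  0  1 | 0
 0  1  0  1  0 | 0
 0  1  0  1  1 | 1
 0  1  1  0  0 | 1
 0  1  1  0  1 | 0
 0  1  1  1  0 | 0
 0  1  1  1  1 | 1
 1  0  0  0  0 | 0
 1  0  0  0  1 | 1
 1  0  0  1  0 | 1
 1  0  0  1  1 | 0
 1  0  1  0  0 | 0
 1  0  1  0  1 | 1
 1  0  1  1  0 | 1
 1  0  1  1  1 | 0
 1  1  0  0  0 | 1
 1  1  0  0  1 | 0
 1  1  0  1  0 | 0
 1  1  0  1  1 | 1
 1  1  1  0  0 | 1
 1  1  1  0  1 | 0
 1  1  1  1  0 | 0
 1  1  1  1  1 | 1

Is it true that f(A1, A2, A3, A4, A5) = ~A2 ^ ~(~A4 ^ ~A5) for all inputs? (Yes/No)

Yes

Test each input against both f and the formula:
  A1=0, A2=0, A3=0, A4=0, A5=0: formula gives 0, f = 0 ✓
  A1=0, A2=0, A3=0, A4=0, A5=1: formula gives 1, f = 1 ✓
  A1=0, A2=0, A3=0, A4=1, A5=0: formula gives 1, f = 1 ✓
  A1=0, A2=0, A3=0, A4=1, A5=1: formula gives 0, f = 0 ✓
  … (the remaining 28 rows also agree.)
All 32 rows match — the expression computes f exactly.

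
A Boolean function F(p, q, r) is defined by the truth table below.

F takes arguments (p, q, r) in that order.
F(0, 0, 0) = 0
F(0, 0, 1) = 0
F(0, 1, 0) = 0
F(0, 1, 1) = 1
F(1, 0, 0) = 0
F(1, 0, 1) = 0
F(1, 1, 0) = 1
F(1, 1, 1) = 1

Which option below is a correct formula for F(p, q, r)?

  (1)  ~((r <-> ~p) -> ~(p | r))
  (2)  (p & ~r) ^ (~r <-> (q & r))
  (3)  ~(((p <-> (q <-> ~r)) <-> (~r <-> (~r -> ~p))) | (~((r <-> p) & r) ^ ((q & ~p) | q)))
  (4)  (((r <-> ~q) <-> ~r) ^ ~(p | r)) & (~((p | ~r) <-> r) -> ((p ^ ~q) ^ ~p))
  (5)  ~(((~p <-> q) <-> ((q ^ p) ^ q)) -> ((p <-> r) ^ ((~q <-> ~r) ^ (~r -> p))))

4

(1) fails at (0,0,1): the formula yields 1, F is 0.
(2) fails at (0,0,1): the formula yields 1, F is 0.
(3) fails at (0,1,0): the formula yields 1, F is 0.
(5) fails at (0,0,0): the formula yields 1, F is 0.
That leaves (4). Evaluating it on every row reproduces the table of F exactly.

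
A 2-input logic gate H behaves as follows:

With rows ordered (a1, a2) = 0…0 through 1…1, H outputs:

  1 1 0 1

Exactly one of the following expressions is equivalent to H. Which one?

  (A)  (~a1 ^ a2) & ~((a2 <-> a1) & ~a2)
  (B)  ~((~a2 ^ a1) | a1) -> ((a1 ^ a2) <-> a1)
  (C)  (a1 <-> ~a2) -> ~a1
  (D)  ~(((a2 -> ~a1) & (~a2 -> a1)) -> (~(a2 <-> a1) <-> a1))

C

(A): at (0,0) it gives 0, but H = 1 — eliminated.
(B): at (0,1) it gives 0, but H = 1 — eliminated.
(D): at (0,0) it gives 0, but H = 1 — eliminated.
Only (C) survives; checking it on all 4 rows confirms it matches H.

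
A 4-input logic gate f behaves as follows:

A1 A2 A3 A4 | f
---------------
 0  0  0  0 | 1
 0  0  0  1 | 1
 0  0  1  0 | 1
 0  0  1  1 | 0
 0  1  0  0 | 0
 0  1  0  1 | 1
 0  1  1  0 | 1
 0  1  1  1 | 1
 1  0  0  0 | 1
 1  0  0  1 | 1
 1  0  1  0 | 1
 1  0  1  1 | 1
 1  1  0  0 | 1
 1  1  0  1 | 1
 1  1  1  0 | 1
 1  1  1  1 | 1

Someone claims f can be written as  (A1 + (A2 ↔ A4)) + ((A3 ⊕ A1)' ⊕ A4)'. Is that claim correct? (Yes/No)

Test each input against both f and the formula:
  A1=0, A2=0, A3=0, A4=0: formula gives 1, f = 1 ✓
  A1=0, A2=0, A3=0, A4=1: formula gives 1, f = 1 ✓
  A1=0, A2=0, A3=1, A4=0: formula gives 1, f = 1 ✓
  A1=0, A2=0, A3=1, A4=1: formula gives 0, f = 0 ✓
  … (the remaining 12 rows also agree.)
All 16 rows match — the expression computes f exactly.

Yes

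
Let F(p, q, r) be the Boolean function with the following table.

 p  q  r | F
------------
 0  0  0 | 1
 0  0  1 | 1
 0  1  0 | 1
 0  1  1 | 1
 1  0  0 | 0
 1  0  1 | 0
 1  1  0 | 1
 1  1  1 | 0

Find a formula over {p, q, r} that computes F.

The 0-rows are (1,0,0), (1,0,1), (1,1,1). Take each as a conjunction (p·¬q·¬r, p·¬q·r, p·q·r), form their disjunction, and complement — that gives a formula that is 1 everywhere F is.

F(p, q, r) = ~((((p & ~q) & ~r) | ((p & ~q) & r)) | ((p & q) & r))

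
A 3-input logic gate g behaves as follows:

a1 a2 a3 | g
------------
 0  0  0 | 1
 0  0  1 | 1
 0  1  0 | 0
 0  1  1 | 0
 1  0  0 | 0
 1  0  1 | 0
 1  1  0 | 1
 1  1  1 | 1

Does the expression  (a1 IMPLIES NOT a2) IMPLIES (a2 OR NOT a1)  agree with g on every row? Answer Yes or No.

No

Evaluate (a1 IMPLIES NOT a2) IMPLIES (a2 OR NOT a1) on each row and compare to g:
  a1=0, a2=0, a3=0: formula gives 1, g = 1 ✓
  a1=0, a2=0, a3=1: formula gives 1, g = 1 ✓
  a1=0, a2=1, a3=0: formula gives 1, but g = 0 ✗
A single disagreement suffices: at (0,1,0) they differ, so the formula does not compute g.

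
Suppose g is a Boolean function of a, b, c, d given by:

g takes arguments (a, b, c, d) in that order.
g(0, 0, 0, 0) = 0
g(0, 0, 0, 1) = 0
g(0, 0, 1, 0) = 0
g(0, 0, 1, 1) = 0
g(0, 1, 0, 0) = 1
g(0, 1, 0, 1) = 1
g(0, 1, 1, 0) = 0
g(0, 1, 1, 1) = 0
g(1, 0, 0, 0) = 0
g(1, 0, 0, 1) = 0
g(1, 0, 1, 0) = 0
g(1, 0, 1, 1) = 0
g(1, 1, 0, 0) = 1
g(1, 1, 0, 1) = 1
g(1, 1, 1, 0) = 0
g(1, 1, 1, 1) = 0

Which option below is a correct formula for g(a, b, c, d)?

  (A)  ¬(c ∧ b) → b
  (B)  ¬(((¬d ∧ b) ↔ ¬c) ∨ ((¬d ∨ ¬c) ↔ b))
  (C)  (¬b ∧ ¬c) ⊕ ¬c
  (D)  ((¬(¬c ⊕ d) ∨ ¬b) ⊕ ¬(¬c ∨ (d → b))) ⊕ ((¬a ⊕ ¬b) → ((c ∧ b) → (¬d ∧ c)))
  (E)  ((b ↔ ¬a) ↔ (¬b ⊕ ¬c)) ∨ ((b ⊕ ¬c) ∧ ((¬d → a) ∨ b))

C

(A) fails at (0,1,1,0): the formula yields 1, g is 0.
(B) fails at (0,0,0,0): the formula yields 1, g is 0.
(D) fails at (0,0,1,1): the formula yields 1, g is 0.
(E) fails at (0,0,0,0): the formula yields 1, g is 0.
(C) is the remaining candidate, and it agrees with g on all 16 inputs.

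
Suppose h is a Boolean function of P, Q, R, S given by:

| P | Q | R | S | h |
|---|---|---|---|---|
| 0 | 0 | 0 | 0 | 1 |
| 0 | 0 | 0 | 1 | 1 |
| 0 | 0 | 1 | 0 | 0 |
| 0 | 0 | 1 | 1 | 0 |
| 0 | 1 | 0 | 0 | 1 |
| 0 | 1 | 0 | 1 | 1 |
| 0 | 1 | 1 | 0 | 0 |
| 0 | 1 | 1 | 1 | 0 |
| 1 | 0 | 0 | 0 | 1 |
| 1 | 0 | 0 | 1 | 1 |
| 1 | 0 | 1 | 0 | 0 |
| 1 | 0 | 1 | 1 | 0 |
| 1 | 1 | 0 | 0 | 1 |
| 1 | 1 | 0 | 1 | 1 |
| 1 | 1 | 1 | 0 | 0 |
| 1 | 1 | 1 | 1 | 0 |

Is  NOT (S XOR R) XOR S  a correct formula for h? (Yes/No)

Test each input against both h and the formula:
  P=0, Q=0, R=0, S=0: formula gives 1, h = 1 ✓
  P=0, Q=0, R=0, S=1: formula gives 1, h = 1 ✓
  P=0, Q=0, R=1, S=0: formula gives 0, h = 0 ✓
  P=0, Q=0, R=1, S=1: formula gives 0, h = 0 ✓
  … (the remaining 12 rows also agree.)
All 16 rows match — the expression computes h exactly.

Yes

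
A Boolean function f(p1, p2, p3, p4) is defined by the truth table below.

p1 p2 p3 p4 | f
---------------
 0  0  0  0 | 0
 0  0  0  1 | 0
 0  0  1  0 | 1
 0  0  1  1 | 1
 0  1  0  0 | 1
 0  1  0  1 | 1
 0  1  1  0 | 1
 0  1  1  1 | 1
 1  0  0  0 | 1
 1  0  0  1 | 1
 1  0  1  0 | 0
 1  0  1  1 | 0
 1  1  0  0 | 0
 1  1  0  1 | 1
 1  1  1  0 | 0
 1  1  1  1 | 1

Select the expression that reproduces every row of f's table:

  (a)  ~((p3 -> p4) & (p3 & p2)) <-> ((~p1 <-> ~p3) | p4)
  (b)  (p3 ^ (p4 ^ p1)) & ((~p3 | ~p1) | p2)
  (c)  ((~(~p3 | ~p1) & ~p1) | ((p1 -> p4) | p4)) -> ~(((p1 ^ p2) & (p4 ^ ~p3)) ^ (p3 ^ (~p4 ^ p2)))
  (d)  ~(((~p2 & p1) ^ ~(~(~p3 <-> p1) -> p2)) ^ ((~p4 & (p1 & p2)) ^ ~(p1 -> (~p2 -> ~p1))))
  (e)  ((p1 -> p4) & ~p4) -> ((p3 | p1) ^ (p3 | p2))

(a) fails at (0,0,0,0): the formula yields 1, f is 0.
(b) fails at (0,0,0,1): the formula yields 1, f is 0.
(c) fails at (0,0,0,1): the formula yields 1, f is 0.
(e) fails at (0,0,0,1): the formula yields 1, f is 0.
(d) is the remaining candidate, and it agrees with f on all 16 inputs.

d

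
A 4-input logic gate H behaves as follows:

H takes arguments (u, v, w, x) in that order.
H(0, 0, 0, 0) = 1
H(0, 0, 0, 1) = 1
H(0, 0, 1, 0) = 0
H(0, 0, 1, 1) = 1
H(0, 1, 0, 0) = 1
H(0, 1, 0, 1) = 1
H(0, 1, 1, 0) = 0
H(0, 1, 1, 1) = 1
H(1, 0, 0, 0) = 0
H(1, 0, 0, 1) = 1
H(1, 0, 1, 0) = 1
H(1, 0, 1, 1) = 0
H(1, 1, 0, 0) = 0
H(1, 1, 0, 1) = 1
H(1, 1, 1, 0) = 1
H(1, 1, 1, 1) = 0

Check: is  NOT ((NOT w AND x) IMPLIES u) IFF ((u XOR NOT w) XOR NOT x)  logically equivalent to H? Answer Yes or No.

Evaluate NOT ((NOT w AND x) IMPLIES u) IFF ((u XOR NOT w) XOR NOT x) on each row and compare to H:
  u=0, v=0, w=0, x=0: formula gives 1, H = 1 ✓
  u=0, v=0, w=0, x=1: formula gives 1, H = 1 ✓
  u=0, v=0, w=1, x=0: formula gives 0, H = 0 ✓
  u=0, v=0, w=1, x=1: formula gives 1, H = 1 ✓
  …and likewise for the remaining 12 rows.
No disagreement on any input; they are logically equivalent.

Yes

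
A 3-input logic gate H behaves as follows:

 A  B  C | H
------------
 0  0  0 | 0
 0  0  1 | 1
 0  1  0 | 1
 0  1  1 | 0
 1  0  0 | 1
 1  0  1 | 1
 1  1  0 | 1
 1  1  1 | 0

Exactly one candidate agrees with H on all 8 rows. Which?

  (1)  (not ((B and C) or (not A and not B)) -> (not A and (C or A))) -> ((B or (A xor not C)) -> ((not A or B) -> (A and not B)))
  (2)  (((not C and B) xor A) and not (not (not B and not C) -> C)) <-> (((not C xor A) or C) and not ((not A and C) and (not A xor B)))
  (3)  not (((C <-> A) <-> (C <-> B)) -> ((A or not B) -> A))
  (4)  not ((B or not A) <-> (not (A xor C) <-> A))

1

(2) fails at (1,0,1): the formula yields 0, H is 1.
(3) fails at (0,0,0): the formula yields 1, H is 0.
(4) fails at (0,0,0): the formula yields 1, H is 0.
(1) is the remaining candidate, and it agrees with H on all 8 inputs.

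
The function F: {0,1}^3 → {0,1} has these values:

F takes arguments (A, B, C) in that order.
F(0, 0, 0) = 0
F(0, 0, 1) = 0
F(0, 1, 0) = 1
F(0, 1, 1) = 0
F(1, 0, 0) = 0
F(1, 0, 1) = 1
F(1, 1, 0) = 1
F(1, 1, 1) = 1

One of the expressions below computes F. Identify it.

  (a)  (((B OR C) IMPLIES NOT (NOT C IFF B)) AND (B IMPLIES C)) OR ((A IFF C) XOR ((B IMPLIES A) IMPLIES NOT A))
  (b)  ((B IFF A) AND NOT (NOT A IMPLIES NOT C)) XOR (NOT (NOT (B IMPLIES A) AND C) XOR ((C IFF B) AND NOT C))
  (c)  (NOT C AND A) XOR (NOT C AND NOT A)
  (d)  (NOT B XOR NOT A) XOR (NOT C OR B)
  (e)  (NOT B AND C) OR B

b

(a): at (0,0,0) it gives 1, but F = 0 — eliminated.
(c): at (0,0,0) it gives 1, but F = 0 — eliminated.
(d): at (0,0,0) it gives 1, but F = 0 — eliminated.
(e): at (0,0,1) it gives 1, but F = 0 — eliminated.
That leaves (b). Evaluating it on every row reproduces the table of F exactly.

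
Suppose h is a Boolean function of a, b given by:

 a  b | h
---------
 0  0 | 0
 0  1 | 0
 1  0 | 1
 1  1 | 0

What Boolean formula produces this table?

1 only at (1,0): a AND NOT b.

h(a, b) = a and not b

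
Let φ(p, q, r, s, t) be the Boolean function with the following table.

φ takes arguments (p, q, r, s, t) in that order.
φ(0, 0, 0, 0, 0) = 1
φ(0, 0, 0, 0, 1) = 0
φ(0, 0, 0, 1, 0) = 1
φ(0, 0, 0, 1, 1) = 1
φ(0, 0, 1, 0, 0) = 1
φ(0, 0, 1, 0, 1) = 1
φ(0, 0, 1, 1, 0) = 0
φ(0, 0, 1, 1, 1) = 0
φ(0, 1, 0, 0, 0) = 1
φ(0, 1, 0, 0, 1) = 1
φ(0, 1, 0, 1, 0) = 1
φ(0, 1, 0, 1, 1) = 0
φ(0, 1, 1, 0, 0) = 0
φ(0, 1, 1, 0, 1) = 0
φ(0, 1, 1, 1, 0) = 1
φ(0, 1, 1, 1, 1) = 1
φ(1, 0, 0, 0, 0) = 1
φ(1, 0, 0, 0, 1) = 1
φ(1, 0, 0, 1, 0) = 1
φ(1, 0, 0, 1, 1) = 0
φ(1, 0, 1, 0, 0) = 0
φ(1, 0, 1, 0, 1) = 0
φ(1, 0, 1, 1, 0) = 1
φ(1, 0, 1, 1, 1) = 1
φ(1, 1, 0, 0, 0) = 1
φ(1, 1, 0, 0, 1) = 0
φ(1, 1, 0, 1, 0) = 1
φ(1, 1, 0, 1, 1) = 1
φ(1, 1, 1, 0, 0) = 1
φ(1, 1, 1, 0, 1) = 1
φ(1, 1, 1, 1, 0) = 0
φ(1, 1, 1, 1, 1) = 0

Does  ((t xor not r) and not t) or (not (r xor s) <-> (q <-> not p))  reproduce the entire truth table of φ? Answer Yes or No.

Yes

Test each input against both φ and the formula:
  p=0, q=0, r=0, s=0, t=0: formula gives 1, φ = 1 ✓
  p=0, q=0, r=0, s=0, t=1: formula gives 0, φ = 0 ✓
  p=0, q=0, r=0, s=1, t=0: formula gives 1, φ = 1 ✓
  p=0, q=0, r=0, s=1, t=1: formula gives 1, φ = 1 ✓
  … (the remaining 28 rows also agree.)
No disagreement on any input; they are logically equivalent.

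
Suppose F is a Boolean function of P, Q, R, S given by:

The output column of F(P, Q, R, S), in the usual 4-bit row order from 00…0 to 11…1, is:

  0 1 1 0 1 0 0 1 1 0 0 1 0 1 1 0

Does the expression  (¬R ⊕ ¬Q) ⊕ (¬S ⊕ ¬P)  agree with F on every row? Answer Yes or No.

Yes

Evaluate (¬R ⊕ ¬Q) ⊕ (¬S ⊕ ¬P) on each row and compare to F:
  P=0, Q=0, R=0, S=0: formula gives 0, F = 0 ✓
  P=0, Q=0, R=0, S=1: formula gives 1, F = 1 ✓
  P=0, Q=0, R=1, S=0: formula gives 1, F = 1 ✓
  P=0, Q=0, R=1, S=1: formula gives 0, F = 0 ✓
  … (the remaining 12 rows also agree.)
No disagreement on any input; they are logically equivalent.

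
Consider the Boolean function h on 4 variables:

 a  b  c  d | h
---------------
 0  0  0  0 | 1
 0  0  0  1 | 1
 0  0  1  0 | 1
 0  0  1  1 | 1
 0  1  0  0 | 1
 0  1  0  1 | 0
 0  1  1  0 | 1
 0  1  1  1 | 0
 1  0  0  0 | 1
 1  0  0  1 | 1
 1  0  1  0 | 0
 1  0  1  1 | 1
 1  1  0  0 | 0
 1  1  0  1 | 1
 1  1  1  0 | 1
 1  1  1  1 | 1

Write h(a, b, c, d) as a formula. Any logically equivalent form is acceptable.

h(a, b, c, d) = ~((((((~a & b) & ~c) & d) | (((~a & b) & c) & d)) | (((a & ~b) & c) & ~d)) | (((a & b) & ~c) & ~d))

h is 0 on only 4 rows — (0,1,0,1), (0,1,1,1), (1,0,1,0), (1,1,0,0). Writing each as a minterm (¬a·b·¬c·d, ¬a·b·c·d, a·¬b·c·¬d, a·b·¬c·¬d) and OR-ing them characterizes exactly where h=0, so h is the negation of that disjunction.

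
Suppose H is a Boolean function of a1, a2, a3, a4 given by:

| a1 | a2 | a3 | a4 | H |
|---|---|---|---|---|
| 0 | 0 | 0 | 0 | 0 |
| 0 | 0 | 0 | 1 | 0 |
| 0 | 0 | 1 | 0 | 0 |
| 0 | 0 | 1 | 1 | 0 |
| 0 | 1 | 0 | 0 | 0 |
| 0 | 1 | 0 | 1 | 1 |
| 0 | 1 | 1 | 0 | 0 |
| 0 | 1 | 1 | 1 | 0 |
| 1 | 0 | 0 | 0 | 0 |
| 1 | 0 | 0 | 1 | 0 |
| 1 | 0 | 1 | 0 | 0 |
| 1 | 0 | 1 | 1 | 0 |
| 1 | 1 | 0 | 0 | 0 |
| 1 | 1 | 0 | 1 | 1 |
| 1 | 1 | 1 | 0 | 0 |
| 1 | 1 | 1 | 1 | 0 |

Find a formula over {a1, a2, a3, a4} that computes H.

H=1 on 2 inputs: (0,1,0,1), (1,1,0,1). Reading each as a conjunction of literals (¬a1·a2·¬a3·a4, a1·a2·¬a3·a4) and taking the OR gives the canonical DNF.

H(a1, a2, a3, a4) = (((a1' · a2) · a3') · a4) + (((a1 · a2) · a3') · a4)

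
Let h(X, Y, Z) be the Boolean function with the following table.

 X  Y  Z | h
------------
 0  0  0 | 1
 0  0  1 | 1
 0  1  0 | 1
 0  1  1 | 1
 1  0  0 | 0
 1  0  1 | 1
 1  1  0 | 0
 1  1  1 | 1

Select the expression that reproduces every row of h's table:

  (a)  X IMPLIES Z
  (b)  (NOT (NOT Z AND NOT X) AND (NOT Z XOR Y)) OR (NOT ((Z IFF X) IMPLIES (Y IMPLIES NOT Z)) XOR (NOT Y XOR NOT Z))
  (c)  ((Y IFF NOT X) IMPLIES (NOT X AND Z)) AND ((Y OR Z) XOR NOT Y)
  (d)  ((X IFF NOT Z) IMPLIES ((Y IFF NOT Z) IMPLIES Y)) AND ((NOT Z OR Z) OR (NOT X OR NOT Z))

(b): at (0,0,0) it gives 0, but h = 1 — eliminated.
(c): at (0,0,1) it gives 0, but h = 1 — eliminated.
(d): at (0,0,1) it gives 0, but h = 1 — eliminated.
(a) is the remaining candidate, and it agrees with h on all 8 inputs.

a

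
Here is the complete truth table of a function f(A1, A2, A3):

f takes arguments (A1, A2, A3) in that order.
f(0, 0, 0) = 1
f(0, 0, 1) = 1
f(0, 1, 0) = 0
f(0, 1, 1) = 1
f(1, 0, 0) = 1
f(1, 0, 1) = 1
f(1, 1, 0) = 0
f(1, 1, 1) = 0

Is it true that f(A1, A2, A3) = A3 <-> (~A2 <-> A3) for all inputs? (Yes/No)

Evaluate A3 <-> (~A2 <-> A3) on each row and compare to f:
  A1=0, A2=0, A3=0: formula gives 1, f = 1 ✓
  A1=0, A2=0, A3=1: formula gives 1, f = 1 ✓
  A1=0, A2=1, A3=0: formula gives 0, f = 0 ✓
  A1=0, A2=1, A3=1: formula gives 0, but f = 1 ✗
Since they disagree at (0,1,1), the expression is not a correct formula for f.

No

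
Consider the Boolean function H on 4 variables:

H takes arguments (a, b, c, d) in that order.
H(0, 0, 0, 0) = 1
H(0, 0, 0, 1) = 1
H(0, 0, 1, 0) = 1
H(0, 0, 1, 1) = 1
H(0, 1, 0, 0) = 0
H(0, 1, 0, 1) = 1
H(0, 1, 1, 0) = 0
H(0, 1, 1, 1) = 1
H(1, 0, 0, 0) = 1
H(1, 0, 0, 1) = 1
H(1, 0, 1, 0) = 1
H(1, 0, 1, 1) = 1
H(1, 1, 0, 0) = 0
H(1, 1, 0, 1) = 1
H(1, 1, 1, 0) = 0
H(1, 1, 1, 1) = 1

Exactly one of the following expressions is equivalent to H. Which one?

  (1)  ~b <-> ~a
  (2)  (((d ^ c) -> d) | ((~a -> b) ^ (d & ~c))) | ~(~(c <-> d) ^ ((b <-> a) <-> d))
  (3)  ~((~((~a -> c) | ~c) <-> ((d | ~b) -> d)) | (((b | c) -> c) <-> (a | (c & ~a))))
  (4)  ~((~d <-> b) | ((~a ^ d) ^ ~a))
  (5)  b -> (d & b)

5

(1) fails at (0,1,0,1): the formula yields 0, H is 1.
(2) fails at (0,0,1,0): the formula yields 0, H is 1.
(3) fails at (0,0,0,0): the formula yields 0, H is 1.
(4) fails at (0,0,0,1): the formula yields 0, H is 1.
That leaves (5). Evaluating it on every row reproduces the table of H exactly.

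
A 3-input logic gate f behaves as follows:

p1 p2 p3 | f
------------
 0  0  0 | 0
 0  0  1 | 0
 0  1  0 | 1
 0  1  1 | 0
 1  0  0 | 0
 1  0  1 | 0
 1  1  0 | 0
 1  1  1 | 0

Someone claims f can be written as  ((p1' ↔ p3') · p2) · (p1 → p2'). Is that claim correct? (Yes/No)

Yes

Evaluate ((p1' ↔ p3') · p2) · (p1 → p2') on each row and compare to f:
  p1=0, p2=0, p3=0: formula gives 0, f = 0 ✓
  p1=0, p2=0, p3=1: formula gives 0, f = 0 ✓
  p1=0, p2=1, p3=0: formula gives 1, f = 1 ✓
  p1=0, p2=1, p3=1: formula gives 0, f = 0 ✓
  p1=1, p2=0, p3=0: formula gives 0, f = 0 ✓
  …and likewise for the remaining 3 rows.
Every row agrees, so the formula is equivalent.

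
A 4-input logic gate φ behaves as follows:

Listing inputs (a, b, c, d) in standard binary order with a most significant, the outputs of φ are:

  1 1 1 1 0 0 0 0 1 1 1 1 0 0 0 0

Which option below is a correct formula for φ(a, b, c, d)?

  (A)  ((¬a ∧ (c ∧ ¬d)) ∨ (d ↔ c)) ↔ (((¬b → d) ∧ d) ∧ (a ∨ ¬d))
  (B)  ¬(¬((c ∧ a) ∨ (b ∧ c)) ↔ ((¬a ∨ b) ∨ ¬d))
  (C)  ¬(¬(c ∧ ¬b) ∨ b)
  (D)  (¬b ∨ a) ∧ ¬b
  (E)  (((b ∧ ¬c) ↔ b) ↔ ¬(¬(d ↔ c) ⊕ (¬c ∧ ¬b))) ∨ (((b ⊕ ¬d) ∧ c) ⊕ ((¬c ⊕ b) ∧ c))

(A) fails at (0,0,0,0): the formula yields 0, φ is 1.
(B) fails at (0,0,0,0): the formula yields 0, φ is 1.
(C) fails at (0,0,0,0): the formula yields 0, φ is 1.
(E) fails at (0,0,0,0): the formula yields 0, φ is 1.
(D) is the remaining candidate, and it agrees with φ on all 16 inputs.

D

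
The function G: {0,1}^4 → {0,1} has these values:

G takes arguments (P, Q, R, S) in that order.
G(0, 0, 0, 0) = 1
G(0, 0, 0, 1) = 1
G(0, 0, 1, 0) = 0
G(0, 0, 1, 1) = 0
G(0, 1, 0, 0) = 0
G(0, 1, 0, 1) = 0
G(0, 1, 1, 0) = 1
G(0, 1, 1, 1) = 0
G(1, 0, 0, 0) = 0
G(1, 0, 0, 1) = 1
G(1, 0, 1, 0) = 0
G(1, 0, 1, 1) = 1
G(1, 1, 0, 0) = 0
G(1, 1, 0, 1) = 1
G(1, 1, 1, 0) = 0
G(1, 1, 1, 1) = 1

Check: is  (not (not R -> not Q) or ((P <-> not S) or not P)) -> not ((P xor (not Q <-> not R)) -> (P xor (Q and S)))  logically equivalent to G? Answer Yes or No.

Test each input against both G and the formula:
  P=0, Q=0, R=0, S=0: formula gives 1, G = 1 ✓
  P=0, Q=0, R=0, S=1: formula gives 1, G = 1 ✓
  P=0, Q=0, R=1, S=0: formula gives 0, G = 0 ✓
  P=0, Q=0, R=1, S=1: formula gives 0, G = 0 ✓
  … (the remaining 12 rows also agree.)
Every row agrees, so the formula is equivalent.

Yes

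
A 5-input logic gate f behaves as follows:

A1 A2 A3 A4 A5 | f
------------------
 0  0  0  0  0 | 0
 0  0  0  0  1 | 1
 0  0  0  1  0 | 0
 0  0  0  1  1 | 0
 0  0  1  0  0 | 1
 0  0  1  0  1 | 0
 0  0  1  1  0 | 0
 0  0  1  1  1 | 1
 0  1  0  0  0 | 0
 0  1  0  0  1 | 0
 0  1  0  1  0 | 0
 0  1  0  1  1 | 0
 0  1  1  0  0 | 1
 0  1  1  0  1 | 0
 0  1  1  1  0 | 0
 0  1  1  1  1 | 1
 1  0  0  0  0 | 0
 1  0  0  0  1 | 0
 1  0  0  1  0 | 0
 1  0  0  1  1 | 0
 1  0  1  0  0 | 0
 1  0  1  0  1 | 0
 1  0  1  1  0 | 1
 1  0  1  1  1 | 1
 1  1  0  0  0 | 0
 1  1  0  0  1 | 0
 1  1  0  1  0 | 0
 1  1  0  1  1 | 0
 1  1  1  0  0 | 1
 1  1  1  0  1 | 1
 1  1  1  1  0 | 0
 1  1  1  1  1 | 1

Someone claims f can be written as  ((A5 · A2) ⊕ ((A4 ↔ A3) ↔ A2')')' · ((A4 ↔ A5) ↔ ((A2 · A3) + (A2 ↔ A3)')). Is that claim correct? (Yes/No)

Evaluate ((A5 · A2) ⊕ ((A4 ↔ A3) ↔ A2')')' · ((A4 ↔ A5) ↔ ((A2 · A3) + (A2 ↔ A3)')) on each row and compare to f:
  A1=0, A2=0, A3=0, A4=0, A5=0: formula gives 0, f = 0 ✓
  A1=0, A2=0, A3=0, A4=0, A5=1: formula gives 1, f = 1 ✓
  A1=0, A2=0, A3=0, A4=1, A5=0: formula gives 0, f = 0 ✓
  A1=0, A2=0, A3=0, A4=1, A5=1: formula gives 0, f = 0 ✓
  A1=0, A2=0, A3=1, A4=0, A5=0: formula gives 0, but f = 1 ✗
Row (0,0,1,0,0) is a counterexample, so the formula is not equivalent to f.

No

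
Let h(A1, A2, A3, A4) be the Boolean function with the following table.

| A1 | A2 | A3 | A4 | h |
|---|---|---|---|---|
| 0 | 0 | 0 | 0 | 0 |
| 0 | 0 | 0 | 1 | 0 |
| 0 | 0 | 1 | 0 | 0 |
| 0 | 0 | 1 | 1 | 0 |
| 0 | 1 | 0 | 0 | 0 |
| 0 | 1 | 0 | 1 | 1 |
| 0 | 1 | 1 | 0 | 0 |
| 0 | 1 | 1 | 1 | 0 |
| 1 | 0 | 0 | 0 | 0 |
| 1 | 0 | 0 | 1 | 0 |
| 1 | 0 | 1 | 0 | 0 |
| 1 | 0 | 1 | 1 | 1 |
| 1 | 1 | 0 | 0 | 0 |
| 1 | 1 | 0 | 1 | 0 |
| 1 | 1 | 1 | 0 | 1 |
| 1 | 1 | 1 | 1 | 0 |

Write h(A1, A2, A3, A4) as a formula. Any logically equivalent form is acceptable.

Collect the rows where h=1 — (0,1,0,1), (1,0,1,1), (1,1,1,0) — and write one minterm per row: ¬A1·A2·¬A3·A4, A1·¬A2·A3·A4, A1·A2·A3·¬A4. Their union (logical OR) reproduces the table exactly.

h(A1, A2, A3, A4) = ((((~A1 & A2) & ~A3) & A4) | (((A1 & ~A2) & A3) & A4)) | (((A1 & A2) & A3) & ~A4)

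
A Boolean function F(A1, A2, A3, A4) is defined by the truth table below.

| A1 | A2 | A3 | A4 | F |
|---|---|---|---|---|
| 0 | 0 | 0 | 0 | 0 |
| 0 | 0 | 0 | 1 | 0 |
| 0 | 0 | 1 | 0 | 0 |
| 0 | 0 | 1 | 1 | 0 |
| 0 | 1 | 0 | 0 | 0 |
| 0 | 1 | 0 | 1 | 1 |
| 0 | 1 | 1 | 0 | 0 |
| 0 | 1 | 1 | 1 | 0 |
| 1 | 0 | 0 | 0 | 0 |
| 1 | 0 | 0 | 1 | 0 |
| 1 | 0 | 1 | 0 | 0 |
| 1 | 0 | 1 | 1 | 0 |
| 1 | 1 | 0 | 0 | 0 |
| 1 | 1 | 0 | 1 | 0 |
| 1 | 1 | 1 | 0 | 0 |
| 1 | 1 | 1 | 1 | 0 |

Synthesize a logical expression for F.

Only row (0,1,0,1) gives 1. That row's minterm ¬A1·A2·¬A3·A4 is F directly.

F(A1, A2, A3, A4) = ((¬A1 ∧ A2) ∧ ¬A3) ∧ A4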